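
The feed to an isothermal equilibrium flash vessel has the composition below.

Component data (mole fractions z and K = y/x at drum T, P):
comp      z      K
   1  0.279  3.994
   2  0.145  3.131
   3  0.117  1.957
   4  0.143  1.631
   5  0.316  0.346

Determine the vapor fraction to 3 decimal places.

ψ = 0.851

Rachford–Rice: g(ψ) = Σ zᵢ(Kᵢ−1)/(1+ψ(Kᵢ−1)) = 0.
Check two-phase: ΣzᵢKᵢ = 2.140 > 1 and Σzᵢ/Kᵢ = 1.177 > 1, so g(0) = 1.140 > 0 and g(1) = -0.177 < 0.
Newton iteration, ψ⁰ = 0.46:
  ψ = 0.460: g = 0.3595, g' = -0.973 → ψ = 0.830
  ψ = 0.830: g = 0.0213, g' = -0.996 → ψ = 0.851
Converged at ψ = 0.851.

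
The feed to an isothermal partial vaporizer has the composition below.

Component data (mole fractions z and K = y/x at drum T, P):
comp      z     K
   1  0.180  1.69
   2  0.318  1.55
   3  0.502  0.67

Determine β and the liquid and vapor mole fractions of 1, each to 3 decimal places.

Let β = V/F and solve Σ zᵢ(Kᵢ−1)/(1+β(Kᵢ−1)) = 0.
g(0) = ΣzᵢKᵢ − 1 = 0.133 and g(1) = 1 − Σzᵢ/Kᵢ = -0.061, so a root lies in (0, 1).
Newton iteration, β⁰ = 0.39:
  β = 0.390: g = 0.0517, g' = -0.190 → β = 0.662
  β = 0.662: g = 0.0016, g' = -0.182 → β = 0.670
Converged at β = 0.670.
Compositions from xᵢ = zᵢ/(1+β(Kᵢ−1)), yᵢ = Kᵢxᵢ:
  1: x = 0.123, y = 0.208
  2: x = 0.232, y = 0.360
  3: x = 0.645, y = 0.432

β = 0.670, x_1 = 0.123, y_1 = 0.208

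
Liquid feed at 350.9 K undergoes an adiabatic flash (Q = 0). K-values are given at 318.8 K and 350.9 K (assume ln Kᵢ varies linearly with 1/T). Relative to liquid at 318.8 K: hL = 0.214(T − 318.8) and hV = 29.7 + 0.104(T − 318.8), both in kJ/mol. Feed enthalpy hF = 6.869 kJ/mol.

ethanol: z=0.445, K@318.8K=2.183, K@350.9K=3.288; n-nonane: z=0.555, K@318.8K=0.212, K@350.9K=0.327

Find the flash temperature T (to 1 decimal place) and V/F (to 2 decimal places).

Adiabatic flash: solve Rachford–Rice at each trial T, then check hF = ψ·hV(T) + (1−ψ)·hL(T).
  T = 318.8 K: K = (2.183, 0.212), RR gives ψ = 0.096, H_out = 2.839 kJ/mol
  T = 350.9 K: K = (3.288, 0.327), RR gives ψ = 0.419, H_out = 17.825 kJ/mol
  T = 334.9 K: K = (2.707, 0.266), RR gives ψ = 0.281, H_out = 11.304 kJ/mol
  T = 326.9 K: K = (2.439, 0.238), RR gives ψ = 0.199, H_out = 7.456 kJ/mol
  T = 322.9 K: K = (2.311, 0.225), RR gives ψ = 0.151, H_out = 5.290 kJ/mol
  T = 324.9 K: K = (2.374, 0.232), RR gives ψ = 0.175, H_out = 6.398 kJ/mol
Linear interpolation between T = 324.9 (H_out = 6.398) and T = 326.9 (H_out = 7.456) on hF = 6.869 gives T ≈ 325.8 K, at which ψ = 0.19.

T = 325.8 K, V/F = 0.19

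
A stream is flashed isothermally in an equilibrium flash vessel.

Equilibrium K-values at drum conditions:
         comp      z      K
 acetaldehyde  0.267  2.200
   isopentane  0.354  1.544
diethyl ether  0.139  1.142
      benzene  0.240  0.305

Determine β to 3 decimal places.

Rachford–Rice: g(β) = Σ zᵢ(Kᵢ−1)/(1+β(Kᵢ−1)) = 0.
g(0) = ΣzᵢKᵢ − 1 = 0.366 and g(1) = 1 − Σzᵢ/Kᵢ = -0.259, so a root lies in (0, 1).
Newton–Raphson from β = 0.5:
  β = 0.500: g = 0.1144, g' = -0.490 → β = 0.734
  β = 0.734: g = -0.0145, g' = -0.647 → β = 0.711
Converged at β = 0.711.

β = 0.711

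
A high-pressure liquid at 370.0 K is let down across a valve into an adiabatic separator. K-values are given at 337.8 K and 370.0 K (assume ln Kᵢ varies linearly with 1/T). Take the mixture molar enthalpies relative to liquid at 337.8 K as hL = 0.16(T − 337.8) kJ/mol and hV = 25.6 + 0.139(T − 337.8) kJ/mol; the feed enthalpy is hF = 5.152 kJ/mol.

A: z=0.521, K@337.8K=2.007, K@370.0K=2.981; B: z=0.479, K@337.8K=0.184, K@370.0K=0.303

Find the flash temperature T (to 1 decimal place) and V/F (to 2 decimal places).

Adiabatic flash: solve Rachford–Rice at each trial T, then check hF = ψ·hV(T) + (1−ψ)·hL(T).
  T = 337.8 K: K = (2.007, 0.184), RR gives ψ = 0.163, H_out = 4.168 kJ/mol
  T = 370.0 K: K = (2.981, 0.303), RR gives ψ = 0.506, H_out = 17.756 kJ/mol
  T = 353.9 K: K = (2.468, 0.239), RR gives ψ = 0.358, H_out = 11.624 kJ/mol
  T = 345.9 K: K = (2.232, 0.210), RR gives ψ = 0.271, H_out = 8.192 kJ/mol
  T = 341.9 K: K = (2.119, 0.197), RR gives ψ = 0.221, H_out = 6.295 kJ/mol
  T = 339.9 K: K = (2.064, 0.191), RR gives ψ = 0.194, H_out = 5.284 kJ/mol
  T = 338.9 K: K = (2.037, 0.187), RR gives ψ = 0.179, H_out = 4.760 kJ/mol
Linear interpolation between T = 338.9 (H_out = 4.760) and T = 339.9 (H_out = 5.284) on hF = 5.152 gives T ≈ 339.6 K, at which ψ = 0.19.

T = 339.6 K, V/F = 0.19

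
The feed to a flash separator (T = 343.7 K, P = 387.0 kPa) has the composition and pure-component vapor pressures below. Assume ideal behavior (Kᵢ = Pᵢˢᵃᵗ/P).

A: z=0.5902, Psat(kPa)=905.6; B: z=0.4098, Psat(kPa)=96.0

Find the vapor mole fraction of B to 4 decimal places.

Raoult's law: Kᵢ = Pᵢˢᵃᵗ/P = Pᵢˢᵃᵗ/387.0.
  K_A = 905.6/387.0 = 2.340052, K_B = 96.0/387.0 = 0.248062
Newton–Raphson from V/F = 0.5:
  V/F = 0.5000: g = -0.02021, g' = -0.9750 → V/F = 0.4793
  V/F = 0.4793: g = -0.00017, g' = -0.9593 → V/F = 0.4791
Converged at V/F = 0.4791.
Compositions from xᵢ = zᵢ/(1+V/F(Kᵢ−1)), yᵢ = Kᵢxᵢ:
  A: x = 0.3594, y = 0.8411
  B: x = 0.6406, y = 0.1589

y_B = 0.1589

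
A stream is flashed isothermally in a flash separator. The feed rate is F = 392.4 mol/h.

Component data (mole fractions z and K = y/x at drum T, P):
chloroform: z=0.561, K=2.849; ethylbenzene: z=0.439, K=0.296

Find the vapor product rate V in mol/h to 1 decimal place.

Newton iteration, ψ⁰ = 0.64:
  ψ = 0.640: g = -0.0874, g' = -1.123 → ψ = 0.562
  ψ = 0.562: g = -0.0029, g' = -1.057 → ψ = 0.559
Converged at ψ = 0.559.
Then V = ψ·F = 0.5594·392.4 = 219.5 mol/h and L = F − V = 172.9 mol/h.

V = 219.5 mol/h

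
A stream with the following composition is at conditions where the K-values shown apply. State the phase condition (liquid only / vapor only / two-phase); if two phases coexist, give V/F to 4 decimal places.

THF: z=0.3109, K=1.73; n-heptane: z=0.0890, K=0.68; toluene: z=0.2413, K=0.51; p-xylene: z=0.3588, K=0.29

liquid only

ΣzᵢKᵢ = 0.8255; Σzᵢ/Kᵢ = 2.0210.
Since ΣzᵢKᵢ < 1 the mixture is below its bubble point — single liquid phase.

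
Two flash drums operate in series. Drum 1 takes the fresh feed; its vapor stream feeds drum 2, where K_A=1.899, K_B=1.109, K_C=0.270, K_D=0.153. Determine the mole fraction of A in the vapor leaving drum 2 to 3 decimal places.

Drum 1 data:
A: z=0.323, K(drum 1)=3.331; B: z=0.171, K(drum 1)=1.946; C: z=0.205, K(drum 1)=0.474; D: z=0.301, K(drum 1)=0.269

y_A (drum 2) = 0.667

Drum 1:
Rachford–Rice: g(ψ₁) = Σ zᵢ(Kᵢ−1)/(1+ψ₁(Kᵢ−1)) = 0.
Check two-phase: ΣzᵢKᵢ = 1.587 > 1 and Σzᵢ/Kᵢ = 1.736 > 1, so g(0) = 0.587 > 0 and g(1) = -0.736 < 0.
Newton–Raphson from ψ₁ = 0.54:
  ψ₁ = 0.540: g = -0.0737, g' = -0.961 → ψ₁ = 0.463
  ψ₁ = 0.463: g = -0.0008, g' = -0.947 → ψ₁ = 0.462
Converged at ψ₁ = 0.462.
Drum-1 compositions:
  A: x = 0.155, y = 0.518
  B: x = 0.119, y = 0.231
  C: x = 0.271, y = 0.128
  D: x = 0.455, y = 0.122
Drum-2 feed = drum-1 vapor: z₂ = (0.5178, 0.2315, 0.1284, 0.1223).
Drum 2:
Iterate (Newton) starting at ψ₂ = 0.47:
  ψ₂ = 0.470: g = 0.0364, g' = -0.610 → ψ₂ = 0.530
  ψ₂ = 0.530: g = -0.0015, g' = -0.665 → ψ₂ = 0.527
Converged at ψ₂ = 0.527.
  A: x = 0.351, y = 0.667
  B: x = 0.219, y = 0.243
  C: x = 0.209, y = 0.056
  D: x = 0.221, y = 0.034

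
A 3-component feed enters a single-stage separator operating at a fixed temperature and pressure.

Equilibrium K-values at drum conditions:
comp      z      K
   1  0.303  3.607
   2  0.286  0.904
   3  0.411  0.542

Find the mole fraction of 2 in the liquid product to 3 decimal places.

x_2 = 0.305

Rachford–Rice: g(ψ) = Σ zᵢ(Kᵢ−1)/(1+ψ(Kᵢ−1)) = 0.
Feasibility: ΣzᵢKᵢ = 1.574, Σzᵢ/Kᵢ = 1.159 — both > 1, two phases present.
Newton–Raphson from ψ = 0.5:
  ψ = 0.500: g = 0.0699, g' = -0.536 → ψ = 0.630
  ψ = 0.630: g = 0.0049, g' = -0.468 → ψ = 0.641
Converged at ψ = 0.641.
Compositions from xᵢ = zᵢ/(1+ψ(Kᵢ−1)), yᵢ = Kᵢxᵢ:
  1: x = 0.113, y = 0.409
  2: x = 0.305, y = 0.275
  3: x = 0.582, y = 0.315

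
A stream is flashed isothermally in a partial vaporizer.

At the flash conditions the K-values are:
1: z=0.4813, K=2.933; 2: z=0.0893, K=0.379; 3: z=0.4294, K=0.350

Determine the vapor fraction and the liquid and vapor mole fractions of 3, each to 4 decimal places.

ψ = 0.4778, x_3 = 0.6228, y_3 = 0.2180

Material balance + equilibrium reduce to Σ zᵢ(Kᵢ−1)/(1+ψ(Kᵢ−1)) = 0.
Check two-phase: ΣzᵢKᵢ = 1.5958 > 1 and Σzᵢ/Kᵢ = 1.6266 > 1, so g(0) = 0.5958 > 0 and g(1) = -0.6266 < 0.
Newton iteration, ψ⁰ = 0.48:
  ψ = 0.4800: g = -0.00210, g' = -0.9371 → ψ = 0.4778
Converged at ψ = 0.4778.
Compositions from xᵢ = zᵢ/(1+ψ(Kᵢ−1)), yᵢ = Kᵢxᵢ:
  1: x = 0.2502, y = 0.7339
  2: x = 0.1270, y = 0.0481
  3: x = 0.6228, y = 0.2180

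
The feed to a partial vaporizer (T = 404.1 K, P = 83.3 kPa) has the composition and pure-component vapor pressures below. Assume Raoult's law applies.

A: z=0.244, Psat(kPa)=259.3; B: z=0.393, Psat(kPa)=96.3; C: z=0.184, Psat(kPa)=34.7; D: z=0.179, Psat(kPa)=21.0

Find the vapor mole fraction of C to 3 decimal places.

y_C = 0.101

Raoult's law: Kᵢ = Pᵢˢᵃᵗ/P = Pᵢˢᵃᵗ/83.3.
  K_A = 259.3/83.3 = 3.11285, K_B = 96.3/83.3 = 1.15606, K_C = 34.7/83.3 = 0.41657, K_D = 21.0/83.3 = 0.25210
Newton iteration, V/F⁰ = 0.5:
  V/F = 0.500: g = -0.0578, g' = -0.646 → V/F = 0.411
  V/F = 0.411: g = -0.0006, g' = -0.638 → V/F = 0.410
Converged at V/F = 0.410.
Compositions from xᵢ = zᵢ/(1+V/F(Kᵢ−1)), yᵢ = Kᵢxᵢ:
  A: x = 0.131, y = 0.407
  B: x = 0.369, y = 0.427
  C: x = 0.242, y = 0.101
  D: x = 0.258, y = 0.065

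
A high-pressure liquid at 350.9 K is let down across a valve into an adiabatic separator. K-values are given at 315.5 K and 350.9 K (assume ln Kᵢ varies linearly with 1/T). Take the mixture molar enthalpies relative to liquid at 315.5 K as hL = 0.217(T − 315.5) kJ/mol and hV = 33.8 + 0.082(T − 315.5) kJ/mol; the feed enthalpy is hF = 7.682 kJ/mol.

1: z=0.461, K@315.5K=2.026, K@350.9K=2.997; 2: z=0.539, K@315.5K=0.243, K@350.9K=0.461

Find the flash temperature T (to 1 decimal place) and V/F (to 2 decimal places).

Adiabatic flash: solve Rachford–Rice at each trial T, then check hF = ψ·hV(T) + (1−ψ)·hL(T).
  T = 315.5 K: K = (2.026, 0.243), RR gives ψ = 0.084, H_out = 2.827 kJ/mol
  T = 350.9 K: K = (2.997, 0.461), RR gives ψ = 0.585, H_out = 24.670 kJ/mol
  T = 333.2 K: K = (2.490, 0.340), RR gives ψ = 0.337, H_out = 14.432 kJ/mol
  T = 324.4 K: K = (2.254, 0.289), RR gives ψ = 0.219, H_out = 9.059 kJ/mol
  T = 319.9 K: K = (2.137, 0.265), RR gives ψ = 0.153, H_out = 6.047 kJ/mol
  T = 322.1 K: K = (2.194, 0.277), RR gives ψ = 0.186, H_out = 7.549 kJ/mol
Linear interpolation between T = 322.1 (H_out = 7.549) and T = 324.4 (H_out = 9.059) on hF = 7.682 gives T ≈ 322.3 K, at which ψ = 0.19.

T = 322.3 K, V/F = 0.19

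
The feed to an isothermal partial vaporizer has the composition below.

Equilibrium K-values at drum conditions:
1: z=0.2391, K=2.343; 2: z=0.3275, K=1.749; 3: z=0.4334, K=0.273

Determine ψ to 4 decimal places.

ψ = 0.3364

Let ψ = V/F and solve Σ zᵢ(Kᵢ−1)/(1+ψ(Kᵢ−1)) = 0.
g(0) = ΣzᵢKᵢ − 1 = 0.2513 and g(1) = 1 − Σzᵢ/Kᵢ = -0.8768, so a root lies in (0, 1).
Iterate (Newton) starting at ψ = 0.5:
  ψ = 0.5000: g = -0.12445, g' = -0.8170 → ψ = 0.3477
  ψ = 0.3477: g = -0.00814, g' = -0.7263 → ψ = 0.3365
  ψ = 0.3365: g = -0.00002, g' = -0.7232 → ψ = 0.3364
Converged at ψ = 0.3364.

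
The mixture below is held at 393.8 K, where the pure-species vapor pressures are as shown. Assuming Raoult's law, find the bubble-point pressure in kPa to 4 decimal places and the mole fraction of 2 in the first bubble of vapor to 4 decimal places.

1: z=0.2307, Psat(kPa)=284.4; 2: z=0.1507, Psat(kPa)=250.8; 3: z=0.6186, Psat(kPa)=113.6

Pbub = 173.6796 kPa, y_2 = 0.2176

At the bubble point ψ → 0, so ΣzᵢKᵢ = 1 with Kᵢ = Pᵢˢᵃᵗ/P ⇒ P = ΣzᵢPᵢˢᵃᵗ.
P = 0.2307·284.4 + 0.1507·250.8 + 0.6186·113.6 = 173.6796 kPa
yᵢ = zᵢPᵢˢᵃᵗ/P ⇒ y_2 = 0.1507·250.8/173.6796 = 0.2176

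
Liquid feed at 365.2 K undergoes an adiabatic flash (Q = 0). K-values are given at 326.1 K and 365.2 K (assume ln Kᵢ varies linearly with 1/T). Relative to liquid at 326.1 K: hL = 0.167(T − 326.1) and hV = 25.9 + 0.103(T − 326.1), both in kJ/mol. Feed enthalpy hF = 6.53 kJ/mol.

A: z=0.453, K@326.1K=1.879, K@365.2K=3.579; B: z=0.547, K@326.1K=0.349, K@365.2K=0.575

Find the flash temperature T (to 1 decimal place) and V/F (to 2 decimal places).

T = 331.6 K, V/F = 0.22

Adiabatic flash: solve Rachford–Rice at each trial T, then check hF = ψ·hV(T) + (1−ψ)·hL(T).
  T = 326.1 K: K = (1.879, 0.349), RR gives ψ = 0.074, H_out = 1.905 kJ/mol
  T = 365.2 K: K = (3.579, 0.575), RR gives ψ = 0.854, H_out = 26.506 kJ/mol
  T = 345.6 K: K = (2.639, 0.454), RR gives ψ = 0.496, H_out = 15.483 kJ/mol
  T = 335.9 K: K = (2.240, 0.400), RR gives ψ = 0.314, H_out = 9.562 kJ/mol
  T = 331.0 K: K = (2.054, 0.374), RR gives ψ = 0.205, H_out = 6.054 kJ/mol
  T = 333.4 K: K = (2.144, 0.387), RR gives ψ = 0.260, H_out = 7.835 kJ/mol
Linear interpolation between T = 331.0 (H_out = 6.054) and T = 333.4 (H_out = 7.835) on hF = 6.53 gives T ≈ 331.6 K, at which ψ = 0.22.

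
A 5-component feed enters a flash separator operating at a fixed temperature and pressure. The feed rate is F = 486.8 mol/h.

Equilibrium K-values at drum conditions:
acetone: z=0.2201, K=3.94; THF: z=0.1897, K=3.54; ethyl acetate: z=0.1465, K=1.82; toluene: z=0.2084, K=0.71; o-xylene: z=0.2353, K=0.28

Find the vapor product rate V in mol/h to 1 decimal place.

Newton–Raphson from β = 0.59:
  β = 0.5900: g = 0.14299, g' = -0.8894 → β = 0.7508
  β = 0.7508: g = -0.00414, g' = -0.9740 → β = 0.7465
Converged at β = 0.7465.
Then V = β·F = 0.7465·486.8 = 363.4 mol/h and L = F − V = 123.4 mol/h.

V = 363.4 mol/h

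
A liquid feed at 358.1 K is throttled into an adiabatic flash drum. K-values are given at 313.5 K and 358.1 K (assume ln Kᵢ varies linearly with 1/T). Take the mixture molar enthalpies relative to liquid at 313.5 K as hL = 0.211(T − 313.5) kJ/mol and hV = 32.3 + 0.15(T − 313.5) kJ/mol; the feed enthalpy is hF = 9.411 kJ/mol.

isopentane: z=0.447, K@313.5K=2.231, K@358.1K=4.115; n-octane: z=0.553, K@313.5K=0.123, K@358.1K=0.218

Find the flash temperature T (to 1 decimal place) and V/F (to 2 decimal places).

Adiabatic flash: solve Rachford–Rice at each trial T, then check hF = ψ·hV(T) + (1−ψ)·hL(T).
  T = 313.5 K: K = (2.231, 0.123), RR gives ψ = 0.060, H_out = 1.953 kJ/mol
  T = 358.1 K: K = (4.115, 0.218), RR gives ψ = 0.394, H_out = 21.067 kJ/mol
  T = 335.8 K: K = (3.092, 0.167), RR gives ψ = 0.272, H_out = 13.128 kJ/mol
  T = 324.6 K: K = (2.639, 0.144), RR gives ψ = 0.185, H_out = 8.187 kJ/mol
  T = 330.2 K: K = (2.861, 0.155), RR gives ψ = 0.232, H_out = 10.778 kJ/mol
  T = 327.4 K: K = (2.749, 0.149), RR gives ψ = 0.209, H_out = 9.517 kJ/mol
  T = 326.0 K: K = (2.694, 0.147), RR gives ψ = 0.197, H_out = 8.861 kJ/mol
Linear interpolation between T = 326.0 (H_out = 8.861) and T = 327.4 (H_out = 9.517) on hF = 9.411 gives T ≈ 327.2 K, at which ψ = 0.21.

T = 327.2 K, V/F = 0.21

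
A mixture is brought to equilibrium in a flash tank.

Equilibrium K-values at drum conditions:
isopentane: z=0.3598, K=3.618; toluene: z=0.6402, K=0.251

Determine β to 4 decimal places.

Rachford–Rice: g(β) = Σ zᵢ(Kᵢ−1)/(1+β(Kᵢ−1)) = 0.
Feasibility: ΣzᵢKᵢ = 1.4624, Σzᵢ/Kᵢ = 2.6500 — both > 1, two phases present.
Binary case is linear: z₁(K₁−1)(1+β(K₂−1)) + z₂(K₂−1)(1+β(K₁−1)) = 0
⇒ β = [z₁(K₁−1)+z₂(K₂−1)] / [−(K₁−1)(K₂−1)] = 0.46245/1.96088 = 0.2358

β = 0.2358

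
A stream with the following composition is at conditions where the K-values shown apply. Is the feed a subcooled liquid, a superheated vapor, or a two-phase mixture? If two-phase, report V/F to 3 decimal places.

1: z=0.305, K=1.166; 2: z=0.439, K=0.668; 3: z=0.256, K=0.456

subcooled liquid

ΣzᵢKᵢ = 0.766; Σzᵢ/Kᵢ = 1.480.
Since ΣzᵢKᵢ < 1 the mixture is below its bubble point — single liquid phase.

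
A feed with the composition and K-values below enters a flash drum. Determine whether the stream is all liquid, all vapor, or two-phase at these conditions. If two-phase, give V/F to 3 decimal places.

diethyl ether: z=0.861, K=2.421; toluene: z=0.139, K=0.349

ΣzᵢKᵢ = 2.133; Σzᵢ/Kᵢ = 0.754.
Since Σzᵢ/Kᵢ < 1 the mixture is above its dew point — single vapor phase.

all vapor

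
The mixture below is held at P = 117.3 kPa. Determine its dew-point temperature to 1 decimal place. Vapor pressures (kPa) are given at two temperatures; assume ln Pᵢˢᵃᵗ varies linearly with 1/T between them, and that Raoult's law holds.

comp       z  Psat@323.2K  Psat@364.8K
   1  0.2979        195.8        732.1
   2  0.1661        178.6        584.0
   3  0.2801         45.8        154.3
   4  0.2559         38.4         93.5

T = 344.4 K

Dew-point temperature: Σzᵢ·P/Pᵢˢᵃᵗ(T) = 1. Interpolate ln Pᵢˢᵃᵗ = aᵢ + bᵢ/T.
  T = 323.2 K: ΣzᵢP/Pᵢˢᵃᵗ = 1.7866
  T = 364.8 K: ΣzᵢP/Pᵢˢᵃᵗ = 0.6151
  T = 344.0 K: ΣzᵢP/Pᵢˢᵃᵗ = 1.0113
  T = 354.4 K: ΣzᵢP/Pᵢˢᵃᵗ = 0.7823
  T = 349.2 K: ΣzᵢP/Pᵢˢᵃᵗ = 0.8876
  T = 346.6 K: ΣzᵢP/Pᵢˢᵃᵗ = 0.9469
  T = 345.3 K: ΣzᵢP/Pᵢˢᵃᵗ = 0.9784
Interpolating between 344.0 K and 345.3 K gives T ≈ 344.4 K.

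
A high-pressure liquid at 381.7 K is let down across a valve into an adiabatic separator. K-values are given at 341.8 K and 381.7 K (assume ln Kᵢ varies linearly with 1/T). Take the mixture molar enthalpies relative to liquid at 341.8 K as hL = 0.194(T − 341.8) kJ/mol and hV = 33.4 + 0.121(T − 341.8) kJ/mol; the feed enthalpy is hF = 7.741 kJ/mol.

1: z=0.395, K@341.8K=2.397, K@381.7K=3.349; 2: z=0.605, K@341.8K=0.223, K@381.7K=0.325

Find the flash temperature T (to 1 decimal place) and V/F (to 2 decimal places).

Adiabatic flash: solve Rachford–Rice at each trial T, then check hF = ψ·hV(T) + (1−ψ)·hL(T).
  T = 341.8 K: K = (2.397, 0.223), RR gives ψ = 0.075, H_out = 2.515 kJ/mol
  T = 381.7 K: K = (3.349, 0.325), RR gives ψ = 0.328, H_out = 17.729 kJ/mol
  T = 361.8 K: K = (2.861, 0.272), RR gives ψ = 0.218, H_out = 10.829 kJ/mol
  T = 351.8 K: K = (2.625, 0.247), RR gives ψ = 0.152, H_out = 6.917 kJ/mol
  T = 356.8 K: K = (2.742, 0.259), RR gives ψ = 0.186, H_out = 8.923 kJ/mol
  T = 354.3 K: K = (2.683, 0.253), RR gives ψ = 0.170, H_out = 7.934 kJ/mol
  T = 353.1 K: K = (2.655, 0.250), RR gives ψ = 0.161, H_out = 7.449 kJ/mol
Linear interpolation between T = 353.1 (H_out = 7.449) and T = 354.3 (H_out = 7.934) on hF = 7.741 gives T ≈ 353.8 K, at which ψ = 0.17.

T = 353.8 K, V/F = 0.17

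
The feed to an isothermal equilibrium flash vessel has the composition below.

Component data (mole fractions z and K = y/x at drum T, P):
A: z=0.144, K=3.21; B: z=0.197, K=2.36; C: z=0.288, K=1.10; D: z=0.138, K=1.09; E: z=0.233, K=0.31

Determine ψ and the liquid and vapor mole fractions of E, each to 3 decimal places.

ψ = 0.684, x_E = 0.441, y_E = 0.137

Rachford–Rice: g(ψ) = Σ zᵢ(Kᵢ−1)/(1+ψ(Kᵢ−1)) = 0.
g(0) = ΣzᵢKᵢ − 1 = 0.467 and g(1) = 1 − Σzᵢ/Kᵢ = -0.268, so a root lies in (0, 1).
Newton iteration, ψ⁰ = 0.5:
  ψ = 0.500: g = 0.1045, g' = -0.550 → ψ = 0.690
  ψ = 0.690: g = -0.0040, g' = -0.615 → ψ = 0.684
Converged at ψ = 0.684.
Compositions from xᵢ = zᵢ/(1+ψ(Kᵢ−1)), yᵢ = Kᵢxᵢ:
  A: x = 0.057, y = 0.184
  B: x = 0.102, y = 0.241
  C: x = 0.270, y = 0.297
  D: x = 0.130, y = 0.142
  E: x = 0.441, y = 0.137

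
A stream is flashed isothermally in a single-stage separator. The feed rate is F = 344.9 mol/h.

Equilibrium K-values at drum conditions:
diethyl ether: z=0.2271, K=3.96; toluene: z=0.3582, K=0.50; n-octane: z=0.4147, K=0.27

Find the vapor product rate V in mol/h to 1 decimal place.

V = 35.3 mol/h

Let β = V/F and solve Σ zᵢ(Kᵢ−1)/(1+β(Kᵢ−1)) = 0.
Feasibility: ΣzᵢKᵢ = 1.1904, Σzᵢ/Kᵢ = 2.3097 — both > 1, two phases present.
Newton–Raphson from β = 0.5:
  β = 0.5000: g = -0.44449, g' = -1.0308 → β = 0.0688
  β = 0.0688: g = 0.05428, g' = -1.7145 → β = 0.1004
  β = 0.1004: g = 0.00290, g' = -1.5389 → β = 0.1023
Converged at β = 0.1023.
Then V = β·F = 0.1023·344.9 = 35.3 mol/h and L = F − V = 309.6 mol/h.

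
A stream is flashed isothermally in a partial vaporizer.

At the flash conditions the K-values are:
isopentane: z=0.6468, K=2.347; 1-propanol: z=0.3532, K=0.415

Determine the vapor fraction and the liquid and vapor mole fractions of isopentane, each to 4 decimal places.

ψ = 0.8434, x_isopentane = 0.3028, y_isopentane = 0.7107

Binary case is linear: z₁(K₁−1)(1+ψ(K₂−1)) + z₂(K₂−1)(1+ψ(K₁−1)) = 0
⇒ ψ = [z₁(K₁−1)+z₂(K₂−1)] / [−(K₁−1)(K₂−1)] = 0.66462/0.78799 = 0.8434
Compositions from xᵢ = zᵢ/(1+ψ(Kᵢ−1)), yᵢ = Kᵢxᵢ:
  isopentane: x = 0.3028, y = 0.7107
  1-propanol: x = 0.6972, y = 0.2893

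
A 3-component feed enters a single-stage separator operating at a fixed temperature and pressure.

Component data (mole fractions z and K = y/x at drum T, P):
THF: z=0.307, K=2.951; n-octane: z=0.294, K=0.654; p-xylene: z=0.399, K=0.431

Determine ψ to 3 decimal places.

Material balance + equilibrium reduce to Σ zᵢ(Kᵢ−1)/(1+ψ(Kᵢ−1)) = 0.
Check two-phase: ΣzᵢKᵢ = 1.270 > 1 and Σzᵢ/Kᵢ = 1.479 > 1, so g(0) = 0.270 > 0 and g(1) = -0.479 < 0.
Newton–Raphson from ψ = 0.44:
  ψ = 0.440: g = -0.1006, g' = -0.617 → ψ = 0.277
  ψ = 0.277: g = 0.0068, g' = -0.717 → ψ = 0.286
  ψ = 0.286: g = 0.0000, g' = -0.709 → ψ = 0.287
Converged at ψ = 0.287.

ψ = 0.287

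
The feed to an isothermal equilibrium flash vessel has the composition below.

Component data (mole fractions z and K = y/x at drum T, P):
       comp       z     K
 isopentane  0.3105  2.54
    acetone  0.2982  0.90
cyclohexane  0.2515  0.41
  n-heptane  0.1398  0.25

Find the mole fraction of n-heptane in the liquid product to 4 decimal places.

x_n-heptane = 0.1751

Rachford–Rice: g(V/F) = Σ zᵢ(Kᵢ−1)/(1+V/F(Kᵢ−1)) = 0.
Feasibility: ΣzᵢKᵢ = 1.1951, Σzᵢ/Kᵢ = 1.6262 — both > 1, two phases present.
Newton iteration, V/F⁰ = 0.5:
  V/F = 0.5000: g = -0.13947, g' = -0.6158 → V/F = 0.2735
  V/F = 0.2735: g = -0.00305, g' = -0.6167 → V/F = 0.2686
Converged at V/F = 0.2686.
Compositions from xᵢ = zᵢ/(1+V/F(Kᵢ−1)), yᵢ = Kᵢxᵢ:
  isopentane: x = 0.2197, y = 0.5579
  acetone: x = 0.3064, y = 0.2758
  cyclohexane: x = 0.2989, y = 0.1225
  n-heptane: x = 0.1751, y = 0.0438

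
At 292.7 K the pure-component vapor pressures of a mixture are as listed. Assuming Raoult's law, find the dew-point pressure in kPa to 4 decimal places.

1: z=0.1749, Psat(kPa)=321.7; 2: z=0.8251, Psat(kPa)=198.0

At the dew point ψ → 1, so Σzᵢ/Kᵢ = 1 with Kᵢ = Pᵢˢᵃᵗ/P ⇒ 1/P = Σzᵢ/Pᵢˢᵃᵗ.
1/P = 0.1749/321.7 + 0.8251/198.0 = 0.0047108 ⇒ P = 212.2761 kPa

Pdew = 212.2761 kPa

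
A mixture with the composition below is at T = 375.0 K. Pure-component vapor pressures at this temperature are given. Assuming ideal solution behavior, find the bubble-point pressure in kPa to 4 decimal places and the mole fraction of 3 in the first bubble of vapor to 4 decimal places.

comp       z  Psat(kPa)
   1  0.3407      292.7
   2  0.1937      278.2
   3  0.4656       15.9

Pbub = 161.0133 kPa, y_3 = 0.0460

At the bubble point ψ → 0, so ΣzᵢKᵢ = 1 with Kᵢ = Pᵢˢᵃᵗ/P ⇒ P = ΣzᵢPᵢˢᵃᵗ.
P = 0.3407·292.7 + 0.1937·278.2 + 0.4656·15.9 = 161.0133 kPa
yᵢ = zᵢPᵢˢᵃᵗ/P ⇒ y_3 = 0.4656·15.9/161.0133 = 0.0460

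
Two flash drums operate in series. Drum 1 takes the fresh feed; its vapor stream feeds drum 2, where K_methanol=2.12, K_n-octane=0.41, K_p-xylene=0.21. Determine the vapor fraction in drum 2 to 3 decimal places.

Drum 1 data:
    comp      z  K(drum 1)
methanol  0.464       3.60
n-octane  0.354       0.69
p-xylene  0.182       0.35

Drum 1:
Rachford–Rice: g(ψ₁) = Σ zᵢ(Kᵢ−1)/(1+ψ₁(Kᵢ−1)) = 0.
Feasibility: ΣzᵢKᵢ = 1.978, Σzᵢ/Kᵢ = 1.162 — both > 1, two phases present.
Newton iteration, ψ₁⁰ = 0.44:
  ψ₁ = 0.440: g = 0.2699, g' = -0.879 → ψ₁ = 0.747
  ψ₁ = 0.747: g = 0.0372, g' = -0.711 → ψ₁ = 0.799
Converged at ψ₁ = 0.799.
Drum-1 compositions:
  methanol: x = 0.151, y = 0.543
  n-octane: x = 0.471, y = 0.325
  p-xylene: x = 0.379, y = 0.133
Drum-2 feed = drum-1 vapor: z₂ = (0.5428, 0.3247, 0.1325).
Drum 2:
Material balance + equilibrium reduce to Σ zᵢ(Kᵢ−1)/(1+ψ₂(Kᵢ−1)) = 0.
g(0) = ΣzᵢKᵢ − 1 = 0.312 and g(1) = 1 − Σzᵢ/Kᵢ = -0.679, so a root lies in (0, 1).
Iterate (Newton) starting at ψ₂ = 0.54:
  ψ₂ = 0.540: g = -0.0849, g' = -0.759 → ψ₂ = 0.428
  ψ₂ = 0.428: g = -0.0037, g' = -0.702 → ψ₂ = 0.423
Converged at ψ₂ = 0.423.
  methanol: x = 0.368, y = 0.781
  n-octane: x = 0.433, y = 0.177
  p-xylene: x = 0.199, y = 0.042

V/F (drum 2) = 0.423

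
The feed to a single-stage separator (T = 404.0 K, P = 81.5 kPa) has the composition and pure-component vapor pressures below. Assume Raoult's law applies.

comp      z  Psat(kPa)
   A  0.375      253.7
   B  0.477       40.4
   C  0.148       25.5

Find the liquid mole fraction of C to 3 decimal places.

Raoult's law: Kᵢ = Pᵢˢᵃᵗ/P = Pᵢˢᵃᵗ/81.5.
  K_A = 253.7/81.5 = 3.11288, K_B = 40.4/81.5 = 0.49571, K_C = 25.5/81.5 = 0.31288
Material balance + equilibrium reduce to Σ zᵢ(Kᵢ−1)/(1+V/F(Kᵢ−1)) = 0.
g(0) = ΣzᵢKᵢ − 1 = 0.450 and g(1) = 1 − Σzᵢ/Kᵢ = -0.556, so a root lies in (0, 1).
Iterate (Newton) starting at V/F = 0.64:
  V/F = 0.640: g = -0.1999, g' = -0.790 → V/F = 0.387
  V/F = 0.387: g = -0.0014, g' = -0.824 → V/F = 0.385
Converged at V/F = 0.385.
Compositions from xᵢ = zᵢ/(1+V/F(Kᵢ−1)), yᵢ = Kᵢxᵢ:
  A: x = 0.207, y = 0.644
  B: x = 0.592, y = 0.293
  C: x = 0.201, y = 0.063

x_C = 0.201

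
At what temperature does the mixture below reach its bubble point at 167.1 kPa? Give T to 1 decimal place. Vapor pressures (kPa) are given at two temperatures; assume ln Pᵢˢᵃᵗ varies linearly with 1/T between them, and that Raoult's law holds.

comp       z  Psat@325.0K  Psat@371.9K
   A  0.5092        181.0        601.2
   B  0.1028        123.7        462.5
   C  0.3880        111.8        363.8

T = 329.1 K

Bubble-point temperature: ΣzᵢPᵢˢᵃᵗ(T) = P. Interpolate ln Pᵢˢᵃᵗ = aᵢ + bᵢ/T.
  T = 325.0 K: ΣzᵢPᵢˢᵃᵗ = 148.26 kPa
  T = 371.9 K: ΣzᵢPᵢˢᵃᵗ = 494.83 kPa
  T = 348.4 K: ΣzᵢPᵢˢᵃᵗ = 281.66 kPa
  T = 336.7 K: ΣzᵢPᵢˢᵃᵗ = 206.63 kPa
  T = 330.9 K: ΣzᵢPᵢˢᵃᵗ = 175.79 kPa
  T = 327.9 K: ΣzᵢPᵢˢᵃᵗ = 161.33 kPa
  T = 329.4 K: ΣzᵢPᵢˢᵃᵗ = 168.44 kPa
Interpolating between 327.9 K and 329.4 K gives T ≈ 329.1 K.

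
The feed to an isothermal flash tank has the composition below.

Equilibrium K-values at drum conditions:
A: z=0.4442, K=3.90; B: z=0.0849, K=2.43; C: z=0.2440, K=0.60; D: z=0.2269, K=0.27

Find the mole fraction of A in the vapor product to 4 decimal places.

Material balance + equilibrium reduce to Σ zᵢ(Kᵢ−1)/(1+β(Kᵢ−1)) = 0.
Feasibility: ΣzᵢKᵢ = 2.1463, Σzᵢ/Kᵢ = 1.3959 — both > 1, two phases present.
Iterate (Newton) starting at β = 0.5:
  β = 0.5000: g = 0.21373, g' = -1.0423 → β = 0.7051
  β = 0.7051: g = 0.00630, g' = -1.0352 → β = 0.7112
  β = 0.7112: g = -0.00002, g' = -1.0402 → β = 0.7111
Converged at β = 0.7111.
Compositions from xᵢ = zᵢ/(1+β(Kᵢ−1)), yᵢ = Kᵢxᵢ:
  A: x = 0.1451, y = 0.5657
  B: x = 0.0421, y = 0.1023
  C: x = 0.3410, y = 0.2046
  D: x = 0.4719, y = 0.1274

y_A = 0.5657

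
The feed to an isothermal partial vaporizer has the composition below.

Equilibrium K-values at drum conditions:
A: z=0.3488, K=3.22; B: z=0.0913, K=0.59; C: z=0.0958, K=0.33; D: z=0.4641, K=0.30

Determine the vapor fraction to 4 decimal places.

Rachford–Rice: g(ψ) = Σ zᵢ(Kᵢ−1)/(1+ψ(Kᵢ−1)) = 0.
Feasibility: ΣzᵢKᵢ = 1.3478, Σzᵢ/Kᵢ = 2.1004 — both > 1, two phases present.
Newton iteration, ψ⁰ = 0.5:
  ψ = 0.5000: g = -0.27642, g' = -1.0459 → ψ = 0.2357
  ψ = 0.2357: g = 0.00161, g' = -1.1465 → ψ = 0.2371
Converged at ψ = 0.2371.

ψ = 0.2371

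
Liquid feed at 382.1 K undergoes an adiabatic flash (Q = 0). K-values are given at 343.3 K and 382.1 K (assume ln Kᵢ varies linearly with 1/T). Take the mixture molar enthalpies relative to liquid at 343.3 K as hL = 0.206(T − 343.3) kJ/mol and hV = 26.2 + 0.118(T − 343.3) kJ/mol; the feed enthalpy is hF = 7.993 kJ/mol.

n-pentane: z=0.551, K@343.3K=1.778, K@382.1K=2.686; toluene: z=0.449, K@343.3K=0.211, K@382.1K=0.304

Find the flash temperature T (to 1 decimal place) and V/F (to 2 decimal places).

Adiabatic flash: solve Rachford–Rice at each trial T, then check hF = ψ·hV(T) + (1−ψ)·hL(T).
  T = 343.3 K: K = (1.778, 0.211), RR gives ψ = 0.121, H_out = 3.176 kJ/mol
  T = 382.1 K: K = (2.686, 0.304), RR gives ψ = 0.525, H_out = 19.963 kJ/mol
  T = 362.7 K: K = (2.210, 0.256), RR gives ψ = 0.369, H_out = 13.038 kJ/mol
  T = 353.0 K: K = (1.988, 0.233), RR gives ψ = 0.264, H_out = 8.686 kJ/mol
  T = 348.1 K: K = (1.880, 0.222), RR gives ψ = 0.198, H_out = 6.093 kJ/mol
  T = 350.6 K: K = (1.935, 0.227), RR gives ψ = 0.233, H_out = 7.457 kJ/mol
Linear interpolation between T = 350.6 (H_out = 7.457) and T = 353.0 (H_out = 8.686) on hF = 7.993 gives T ≈ 351.6 K, at which ψ = 0.25.

T = 351.6 K, V/F = 0.25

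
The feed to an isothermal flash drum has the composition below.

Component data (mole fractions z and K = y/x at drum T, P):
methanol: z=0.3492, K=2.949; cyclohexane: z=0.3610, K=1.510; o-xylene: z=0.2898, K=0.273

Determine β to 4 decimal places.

β = 0.6940

Iterate (Newton) starting at β = 0.5:
  β = 0.5000: g = 0.16039, g' = -0.7779 → β = 0.7062
  β = 0.7062: g = -0.01120, g' = -0.9325 → β = 0.6942
  β = 0.6942: g = -0.00011, g' = -0.9151 → β = 0.6940
Converged at β = 0.6940.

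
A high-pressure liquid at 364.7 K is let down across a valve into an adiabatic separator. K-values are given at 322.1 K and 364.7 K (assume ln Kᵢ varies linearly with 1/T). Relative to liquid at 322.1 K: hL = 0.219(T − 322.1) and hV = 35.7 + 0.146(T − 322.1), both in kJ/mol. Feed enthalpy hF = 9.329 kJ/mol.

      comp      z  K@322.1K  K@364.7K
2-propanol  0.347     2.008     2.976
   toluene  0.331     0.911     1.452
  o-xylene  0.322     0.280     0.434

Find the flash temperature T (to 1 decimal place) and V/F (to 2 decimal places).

Adiabatic flash: solve Rachford–Rice at each trial T, then check hF = ψ·hV(T) + (1−ψ)·hL(T).
  T = 322.1 K: K = (2.008, 0.911, 0.280), RR gives ψ = 0.179, H_out = 6.408 kJ/mol
  T = 364.7 K: K = (2.976, 1.452, 0.434), RR gives ψ = 0.871, H_out = 37.709 kJ/mol
  T = 343.4 K: K = (2.475, 1.167, 0.353), RR gives ψ = 0.568, H_out = 24.048 kJ/mol
  T = 332.8 K: K = (2.238, 1.036, 0.316), RR gives ψ = 0.392, H_out = 16.020 kJ/mol
  T = 327.5 K: K = (2.123, 0.973, 0.298), RR gives ψ = 0.292, H_out = 11.490 kJ/mol
  T = 324.8 K: K = (2.065, 0.942, 0.289), RR gives ψ = 0.237, H_out = 9.014 kJ/mol
  T = 326.1 K: K = (2.093, 0.957, 0.293), RR gives ψ = 0.264, H_out = 10.222 kJ/mol
Linear interpolation between T = 324.8 (H_out = 9.014) and T = 326.1 (H_out = 10.222) on hF = 9.329 gives T ≈ 325.1 K, at which ψ = 0.24.

T = 325.1 K, V/F = 0.24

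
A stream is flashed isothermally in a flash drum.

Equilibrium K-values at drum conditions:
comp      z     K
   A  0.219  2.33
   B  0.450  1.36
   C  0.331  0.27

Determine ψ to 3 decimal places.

Rachford–Rice: g(ψ) = Σ zᵢ(Kᵢ−1)/(1+ψ(Kᵢ−1)) = 0.
Feasibility: ΣzᵢKᵢ = 1.212, Σzᵢ/Kᵢ = 1.651 — both > 1, two phases present.
Iterate (Newton) starting at ψ = 0.5:
  ψ = 0.500: g = -0.0683, g' = -0.619 → ψ = 0.390
  ψ = 0.390: g = -0.0038, g' = -0.557 → ψ = 0.383
Converged at ψ = 0.383.

ψ = 0.383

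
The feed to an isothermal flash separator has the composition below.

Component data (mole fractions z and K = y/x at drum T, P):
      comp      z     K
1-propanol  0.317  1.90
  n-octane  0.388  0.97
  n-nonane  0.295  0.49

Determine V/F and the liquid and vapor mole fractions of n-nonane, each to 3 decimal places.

Rachford–Rice: g(V/F) = Σ zᵢ(Kᵢ−1)/(1+V/F(Kᵢ−1)) = 0.
Check two-phase: ΣzᵢKᵢ = 1.123 > 1 and Σzᵢ/Kᵢ = 1.169 > 1, so g(0) = 0.123 > 0 and g(1) = -0.169 < 0.
Newton iteration, V/F⁰ = 0.5:
  V/F = 0.500: g = -0.0170, g' = -0.261 → V/F = 0.435
Converged at V/F = 0.435.
Compositions from xᵢ = zᵢ/(1+V/F(Kᵢ−1)), yᵢ = Kᵢxᵢ:
  1-propanol: x = 0.228, y = 0.433
  n-octane: x = 0.393, y = 0.381
  n-nonane: x = 0.379, y = 0.186

V/F = 0.435, x_n-nonane = 0.379, y_n-nonane = 0.186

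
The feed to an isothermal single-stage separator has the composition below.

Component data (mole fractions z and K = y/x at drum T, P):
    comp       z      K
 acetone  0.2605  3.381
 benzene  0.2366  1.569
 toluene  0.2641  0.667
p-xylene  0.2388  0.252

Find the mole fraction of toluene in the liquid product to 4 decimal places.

Material balance + equilibrium reduce to Σ zᵢ(Kᵢ−1)/(1+V/F(Kᵢ−1)) = 0.
Feasibility: ΣzᵢKᵢ = 1.4883, Σzᵢ/Kᵢ = 1.5714 — both > 1, two phases present.
Newton–Raphson from V/F = 0.33:
  V/F = 0.3300: g = 0.12471, g' = -0.7899 → V/F = 0.4879
  V/F = 0.4879: g = 0.00604, g' = -0.7360 → V/F = 0.4961
Converged at V/F = 0.4961.
Compositions from xᵢ = zᵢ/(1+V/F(Kᵢ−1)), yᵢ = Kᵢxᵢ:
  acetone: x = 0.1194, y = 0.4038
  benzene: x = 0.1845, y = 0.2895
  toluene: x = 0.3164, y = 0.2110
  p-xylene: x = 0.3797, y = 0.0957

x_toluene = 0.3164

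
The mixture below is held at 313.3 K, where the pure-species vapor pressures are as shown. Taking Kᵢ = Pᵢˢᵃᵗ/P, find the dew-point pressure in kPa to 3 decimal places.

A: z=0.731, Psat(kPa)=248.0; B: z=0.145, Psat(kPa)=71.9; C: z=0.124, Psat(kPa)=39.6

At the dew point ψ → 1, so Σzᵢ/Kᵢ = 1 with Kᵢ = Pᵢˢᵃᵗ/P ⇒ 1/P = Σzᵢ/Pᵢˢᵃᵗ.
1/P = 0.731/248.0 + 0.145/71.9 + 0.124/39.6 = 0.008096 ⇒ P = 123.524 kPa

Pdew = 123.524 kPa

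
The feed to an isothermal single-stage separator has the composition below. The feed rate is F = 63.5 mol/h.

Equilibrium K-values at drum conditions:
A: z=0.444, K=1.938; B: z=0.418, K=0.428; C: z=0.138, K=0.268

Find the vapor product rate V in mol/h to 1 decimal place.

V = 8.4 mol/h

Iterate (Newton) starting at V/F = 0.5:
  V/F = 0.500: g = -0.2107, g' = -0.633 → V/F = 0.167
  V/F = 0.167: g = -0.0195, g' = -0.555 → V/F = 0.132
Converged at V/F = 0.132.
Then V = V/F·F = 0.1323·63.5 = 8.4 mol/h and L = F − V = 55.1 mol/h.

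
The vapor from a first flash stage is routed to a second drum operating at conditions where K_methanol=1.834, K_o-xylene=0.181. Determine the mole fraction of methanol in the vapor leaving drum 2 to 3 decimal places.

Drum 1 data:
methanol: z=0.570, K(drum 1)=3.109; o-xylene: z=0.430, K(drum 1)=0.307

Drum 1:
Rachford–Rice: g(ψ₁) = Σ zᵢ(Kᵢ−1)/(1+ψ₁(Kᵢ−1)) = 0.
Feasibility: ΣzᵢKᵢ = 1.904, Σzᵢ/Kᵢ = 1.584 — both > 1, two phases present.
Newton–Raphson from ψ₁ = 0.5:
  ψ₁ = 0.500: g = 0.1291, g' = -1.084 → ψ₁ = 0.619
Converged at ψ₁ = 0.619.
Drum-1 compositions:
  methanol: x = 0.247, y = 0.769
  o-xylene: x = 0.753, y = 0.231
Drum-2 feed = drum-1 vapor: z₂ = (0.7689, 0.2311).
Drum 2:
Let ψ₂ = V/F and solve Σ zᵢ(Kᵢ−1)/(1+ψ₂(Kᵢ−1)) = 0.
g(0) = ΣzᵢKᵢ − 1 = 0.452 and g(1) = 1 − Σzᵢ/Kᵢ = -0.696, so a root lies in (0, 1).
Binary case is linear: z₁(K₁−1)(1+ψ₂(K₂−1)) + z₂(K₂−1)(1+ψ₂(K₁−1)) = 0
⇒ ψ₂ = [z₁(K₁−1)+z₂(K₂−1)] / [−(K₁−1)(K₂−1)] = 0.4520/0.6830 = 0.662
  methanol: x = 0.495, y = 0.909
  o-xylene: x = 0.505, y = 0.091

y_methanol (drum 2) = 0.909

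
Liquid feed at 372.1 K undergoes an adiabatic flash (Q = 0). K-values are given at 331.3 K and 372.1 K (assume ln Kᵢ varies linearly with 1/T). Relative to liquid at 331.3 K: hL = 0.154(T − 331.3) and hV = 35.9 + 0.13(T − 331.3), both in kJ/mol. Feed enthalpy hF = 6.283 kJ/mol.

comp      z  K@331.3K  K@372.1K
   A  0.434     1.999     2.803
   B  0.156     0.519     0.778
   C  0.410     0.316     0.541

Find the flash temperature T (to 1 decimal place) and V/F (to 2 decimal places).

Adiabatic flash: solve Rachford–Rice at each trial T, then check hF = ψ·hV(T) + (1−ψ)·hL(T).
  T = 331.3 K: K = (1.999, 0.519, 0.316), RR gives ψ = 0.123, H_out = 4.425 kJ/mol
  T = 372.1 K: K = (2.803, 0.778, 0.541), RR gives ψ = 0.759, H_out = 32.783 kJ/mol
  T = 351.7 K: K = (2.390, 0.643, 0.420), RR gives ψ = 0.422, H_out = 18.075 kJ/mol
  T = 341.5 K: K = (2.192, 0.580, 0.366), RR gives ψ = 0.276, H_out = 11.403 kJ/mol
  T = 336.4 K: K = (2.095, 0.549, 0.340), RR gives ψ = 0.201, H_out = 7.990 kJ/mol
  T = 333.9 K: K = (2.048, 0.534, 0.328), RR gives ψ = 0.164, H_out = 6.267 kJ/mol
  T = 335.1 K: K = (2.070, 0.541, 0.334), RR gives ψ = 0.182, H_out = 7.099 kJ/mol
Linear interpolation between T = 333.9 (H_out = 6.267) and T = 335.1 (H_out = 7.099) on hF = 6.283 gives T ≈ 333.9 K, at which ψ = 0.16.

T = 333.9 K, V/F = 0.16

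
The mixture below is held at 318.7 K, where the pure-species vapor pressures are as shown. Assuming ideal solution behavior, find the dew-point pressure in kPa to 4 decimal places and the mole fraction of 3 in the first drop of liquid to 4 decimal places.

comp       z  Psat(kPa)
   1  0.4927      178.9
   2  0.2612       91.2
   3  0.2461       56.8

At the dew point ψ → 1, so Σzᵢ/Kᵢ = 1 with Kᵢ = Pᵢˢᵃᵗ/P ⇒ 1/P = Σzᵢ/Pᵢˢᵃᵗ.
1/P = 0.4927/178.9 + 0.2612/91.2 + 0.2461/56.8 = 0.0099508 ⇒ P = 100.4941 kPa
xᵢ = zᵢP/Pᵢˢᵃᵗ ⇒ x_3 = 0.2461·100.4941/56.8 = 0.4354

Pdew = 100.4941 kPa, x_3 = 0.4354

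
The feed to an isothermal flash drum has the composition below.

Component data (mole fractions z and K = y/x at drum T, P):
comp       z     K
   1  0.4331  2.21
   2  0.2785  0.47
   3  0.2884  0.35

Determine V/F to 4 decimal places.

V/F = 0.2629

Material balance + equilibrium reduce to Σ zᵢ(Kᵢ−1)/(1+V/F(Kᵢ−1)) = 0.
Feasibility: ΣzᵢKᵢ = 1.1890, Σzᵢ/Kᵢ = 1.6125 — both > 1, two phases present.
Newton iteration, V/F⁰ = 0.5:
  V/F = 0.5000: g = -0.15203, g' = -0.6584 → V/F = 0.2691
  V/F = 0.2691: g = -0.00403, g' = -0.6463 → V/F = 0.2629
Converged at V/F = 0.2629.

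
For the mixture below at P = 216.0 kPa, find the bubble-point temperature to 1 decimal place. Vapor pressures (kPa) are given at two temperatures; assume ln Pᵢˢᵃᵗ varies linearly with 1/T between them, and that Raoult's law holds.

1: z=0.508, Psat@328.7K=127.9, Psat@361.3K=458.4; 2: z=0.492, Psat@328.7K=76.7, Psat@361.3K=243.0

T = 347.6 K

Bubble-point temperature: ΣzᵢPᵢˢᵃᵗ(T) = P. Interpolate ln Pᵢˢᵃᵗ = aᵢ + bᵢ/T.
  T = 328.7 K: ΣzᵢPᵢˢᵃᵗ = 102.71 kPa
  T = 361.3 K: ΣzᵢPᵢˢᵃᵗ = 352.42 kPa
  T = 345.0 K: ΣzᵢPᵢˢᵃᵗ = 195.79 kPa
  T = 353.1 K: ΣzᵢPᵢˢᵃᵗ = 263.97 kPa
  T = 349.1 K: ΣzᵢPᵢˢᵃᵗ = 228.15 kPa
  T = 347.1 K: ΣzᵢPᵢˢᵃᵗ = 211.84 kPa
Interpolating between 347.1 K and 349.1 K gives T ≈ 347.6 K.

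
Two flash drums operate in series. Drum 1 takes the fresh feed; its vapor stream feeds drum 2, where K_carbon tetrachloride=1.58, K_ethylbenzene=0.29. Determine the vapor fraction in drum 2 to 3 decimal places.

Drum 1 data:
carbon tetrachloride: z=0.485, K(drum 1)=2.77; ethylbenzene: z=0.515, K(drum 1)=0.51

Drum 1:
Let ψ₁ = V/F and solve Σ zᵢ(Kᵢ−1)/(1+ψ₁(Kᵢ−1)) = 0.
Check two-phase: ΣzᵢKᵢ = 1.606 > 1 and Σzᵢ/Kᵢ = 1.185 > 1, so g(0) = 0.606 > 0 and g(1) = -0.185 < 0.
Iterate (Newton) starting at ψ₁ = 0.5:
  ψ₁ = 0.500: g = 0.1212, g' = -0.645 → ψ₁ = 0.688
  ψ₁ = 0.688: g = 0.0064, g' = -0.590 → ψ₁ = 0.699
Converged at ψ₁ = 0.699.
Drum-1 compositions:
  carbon tetrachloride: x = 0.217, y = 0.601
  ethylbenzene: x = 0.783, y = 0.399
Drum-2 feed = drum-1 vapor: z₂ = (0.6006, 0.3994).
Drum 2:
Rachford–Rice: g(ψ₂) = Σ zᵢ(Kᵢ−1)/(1+ψ₂(Kᵢ−1)) = 0.
g(0) = ΣzᵢKᵢ − 1 = 0.065 and g(1) = 1 − Σzᵢ/Kᵢ = -0.757, so a root lies in (0, 1).
Binary case is linear: z₁(K₁−1)(1+ψ₂(K₂−1)) + z₂(K₂−1)(1+ψ₂(K₁−1)) = 0
⇒ ψ₂ = [z₁(K₁−1)+z₂(K₂−1)] / [−(K₁−1)(K₂−1)] = 0.0647/0.4118 = 0.157
  carbon tetrachloride: x = 0.550, y = 0.870
  ethylbenzene: x = 0.450, y = 0.130

V/F (drum 2) = 0.157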